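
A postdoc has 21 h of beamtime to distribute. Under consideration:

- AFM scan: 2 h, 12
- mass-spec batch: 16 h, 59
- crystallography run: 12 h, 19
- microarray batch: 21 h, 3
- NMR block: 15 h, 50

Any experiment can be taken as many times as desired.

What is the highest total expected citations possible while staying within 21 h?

120

Best packing: 10×AFM scan — 20 h, 120 total.
Every other selection either busts 21 h or fails to beat 120.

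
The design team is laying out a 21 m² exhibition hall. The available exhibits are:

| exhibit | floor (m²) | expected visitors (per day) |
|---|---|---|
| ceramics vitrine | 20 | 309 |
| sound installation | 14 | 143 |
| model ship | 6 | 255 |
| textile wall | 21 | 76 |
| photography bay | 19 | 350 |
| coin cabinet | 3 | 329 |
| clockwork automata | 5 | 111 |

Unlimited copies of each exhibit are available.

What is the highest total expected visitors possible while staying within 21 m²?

2303

7×coin cabinet uses 21 of the 21 m² and totals 2303.
Nothing else within 21 m² beats 2303.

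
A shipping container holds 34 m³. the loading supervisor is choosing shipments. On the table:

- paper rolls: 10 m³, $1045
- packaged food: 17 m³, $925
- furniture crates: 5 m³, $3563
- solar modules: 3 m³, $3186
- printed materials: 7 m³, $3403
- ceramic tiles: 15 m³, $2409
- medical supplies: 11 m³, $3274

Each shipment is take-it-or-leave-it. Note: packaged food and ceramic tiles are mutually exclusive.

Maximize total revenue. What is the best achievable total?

13426

Best packing: furniture crates + solar modules + printed materials + medical supplies — 26 m³, 13426 total.
Next best is furniture crates + solar modules + printed materials + ceramic tiles at 12561 (30 m³) — short by 865.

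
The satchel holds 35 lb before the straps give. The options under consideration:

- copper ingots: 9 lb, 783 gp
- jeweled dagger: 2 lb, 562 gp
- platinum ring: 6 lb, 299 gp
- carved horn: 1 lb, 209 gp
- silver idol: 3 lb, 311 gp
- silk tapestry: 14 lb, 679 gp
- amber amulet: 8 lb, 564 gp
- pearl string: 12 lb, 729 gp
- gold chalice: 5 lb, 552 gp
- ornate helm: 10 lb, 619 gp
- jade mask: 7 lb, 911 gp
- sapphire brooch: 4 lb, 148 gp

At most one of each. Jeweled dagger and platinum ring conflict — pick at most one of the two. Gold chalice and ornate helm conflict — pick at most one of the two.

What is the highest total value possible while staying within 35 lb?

Copper ingots + jeweled dagger + carved horn + silver idol + amber amulet + gold chalice + jade mask uses 35 of the 35 lb and totals 3892.
The closest alternative, copper ingots + jeweled dagger + silver idol + amber amulet + gold chalice + jade mask, reaches only 3683.

3892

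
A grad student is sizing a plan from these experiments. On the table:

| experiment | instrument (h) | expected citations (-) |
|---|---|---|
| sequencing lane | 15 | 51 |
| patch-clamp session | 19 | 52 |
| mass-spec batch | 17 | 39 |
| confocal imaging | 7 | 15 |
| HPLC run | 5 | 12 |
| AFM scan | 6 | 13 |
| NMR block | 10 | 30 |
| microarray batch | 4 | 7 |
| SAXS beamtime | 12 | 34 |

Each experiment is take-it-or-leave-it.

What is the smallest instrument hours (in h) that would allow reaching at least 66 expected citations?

22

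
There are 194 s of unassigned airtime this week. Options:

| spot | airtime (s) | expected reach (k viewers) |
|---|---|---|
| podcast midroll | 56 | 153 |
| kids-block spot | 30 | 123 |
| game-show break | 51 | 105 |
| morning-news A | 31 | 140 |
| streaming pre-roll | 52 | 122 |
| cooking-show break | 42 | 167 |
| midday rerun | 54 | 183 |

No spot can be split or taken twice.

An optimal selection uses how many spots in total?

The maximum expected reach within 194 s is 643.
For example podcast midroll + morning-news A + cooking-show break + midday rerun achieves it, using 183 s.
All optima have 4 spots.

4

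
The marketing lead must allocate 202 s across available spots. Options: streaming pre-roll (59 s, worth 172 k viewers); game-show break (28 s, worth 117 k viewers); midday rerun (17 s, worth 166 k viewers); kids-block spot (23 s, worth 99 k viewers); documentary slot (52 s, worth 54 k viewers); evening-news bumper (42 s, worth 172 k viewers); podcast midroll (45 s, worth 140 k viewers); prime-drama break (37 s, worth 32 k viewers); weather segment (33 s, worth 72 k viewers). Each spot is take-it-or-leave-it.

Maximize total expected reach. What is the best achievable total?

A density-first pass picks game-show break + midday rerun + kids-block spot + evening-news bumper + podcast midroll + weather segment — 766 at 188 s.
The 45 s tied up in podcast midroll is better spent on streaming pre-roll — total rises to 798 (202 s).
The closest alternative, streaming pre-roll + game-show break + midday rerun + evening-news bumper + podcast midroll, reaches only 767.

798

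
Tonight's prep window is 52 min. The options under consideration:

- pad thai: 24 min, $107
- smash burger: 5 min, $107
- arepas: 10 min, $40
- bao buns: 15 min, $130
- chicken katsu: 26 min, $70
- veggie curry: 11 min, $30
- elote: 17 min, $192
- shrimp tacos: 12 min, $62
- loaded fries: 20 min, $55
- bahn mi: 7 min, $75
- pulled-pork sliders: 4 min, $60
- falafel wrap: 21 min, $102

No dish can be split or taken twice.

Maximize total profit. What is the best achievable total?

Density check — smash burger 21.40, pulled-pork sliders 15.00, elote 11.29 are the best per min.
Taking smash burger + bao buns + elote + bahn mi + pulled-pork sliders: 48 min used, 564 in profit.
Runner-up smash burger + arepas + bao buns + elote + pulled-pork sliders tops out at 529.

564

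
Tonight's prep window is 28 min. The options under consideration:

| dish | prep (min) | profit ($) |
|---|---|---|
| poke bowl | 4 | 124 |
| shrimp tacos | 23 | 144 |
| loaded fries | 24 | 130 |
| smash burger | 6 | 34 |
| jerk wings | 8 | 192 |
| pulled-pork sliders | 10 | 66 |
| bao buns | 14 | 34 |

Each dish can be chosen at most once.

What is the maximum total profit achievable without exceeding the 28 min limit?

416

Density check — poke bowl 31.00, jerk wings 24.00, pulled-pork sliders 6.60, shrimp tacos 6.26 are the best per min.
Poke bowl + smash burger + jerk wings + pulled-pork sliders uses 28 of the 28 min and totals 416.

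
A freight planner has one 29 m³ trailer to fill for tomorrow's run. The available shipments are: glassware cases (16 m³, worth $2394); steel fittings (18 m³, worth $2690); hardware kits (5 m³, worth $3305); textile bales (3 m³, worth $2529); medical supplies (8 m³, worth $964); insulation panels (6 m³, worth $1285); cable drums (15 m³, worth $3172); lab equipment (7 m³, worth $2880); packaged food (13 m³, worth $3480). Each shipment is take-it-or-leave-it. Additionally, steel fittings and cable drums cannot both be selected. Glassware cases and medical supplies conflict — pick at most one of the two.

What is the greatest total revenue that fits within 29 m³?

12194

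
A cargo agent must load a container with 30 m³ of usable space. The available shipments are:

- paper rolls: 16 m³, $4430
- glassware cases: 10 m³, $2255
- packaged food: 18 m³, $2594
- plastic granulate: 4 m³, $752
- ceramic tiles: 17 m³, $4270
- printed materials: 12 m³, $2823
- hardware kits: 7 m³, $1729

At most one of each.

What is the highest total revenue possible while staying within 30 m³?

A density-first pass picks paper rolls + plastic granulate + hardware kits — 6911 at 27 m³.
Dropping hardware kits frees 7 m³; slotting in glassware cases (10 m³) lifts the total to 7437 at 30 m³.
Next best is paper rolls + printed materials at 7253 (28 m³) — short by 184.

7437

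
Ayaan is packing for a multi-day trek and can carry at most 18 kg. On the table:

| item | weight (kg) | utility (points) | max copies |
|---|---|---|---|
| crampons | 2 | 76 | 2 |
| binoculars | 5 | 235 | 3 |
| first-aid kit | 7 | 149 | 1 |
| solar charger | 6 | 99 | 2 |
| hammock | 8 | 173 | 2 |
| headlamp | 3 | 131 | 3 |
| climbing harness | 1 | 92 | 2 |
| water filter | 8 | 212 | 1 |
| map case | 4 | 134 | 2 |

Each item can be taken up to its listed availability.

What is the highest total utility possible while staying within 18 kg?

By utility per kg: climbing harness 92.00, binoculars 47.00, headlamp 43.67, crampons 38.00 lead.
A density-first pass picks 3×binoculars + 2×climbing harness — 889 at 17 kg.
Dropping binoculars frees 5 kg; slotting in 2×headlamp (6 kg) lifts the total to 916 at 18 kg.
No other feasible combination exceeds 916.

916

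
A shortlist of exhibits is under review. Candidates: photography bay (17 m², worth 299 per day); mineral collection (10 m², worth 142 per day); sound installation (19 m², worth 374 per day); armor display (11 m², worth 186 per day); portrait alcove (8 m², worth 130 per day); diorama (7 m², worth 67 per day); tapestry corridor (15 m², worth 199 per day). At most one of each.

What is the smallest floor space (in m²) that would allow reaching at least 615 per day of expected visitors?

Minimise m² subject to total expected visitors ≥ 615.
photography bay + sound installation: 673 expected visitors at 36 m².
Below 36 m² the best achievable stays under 615.

36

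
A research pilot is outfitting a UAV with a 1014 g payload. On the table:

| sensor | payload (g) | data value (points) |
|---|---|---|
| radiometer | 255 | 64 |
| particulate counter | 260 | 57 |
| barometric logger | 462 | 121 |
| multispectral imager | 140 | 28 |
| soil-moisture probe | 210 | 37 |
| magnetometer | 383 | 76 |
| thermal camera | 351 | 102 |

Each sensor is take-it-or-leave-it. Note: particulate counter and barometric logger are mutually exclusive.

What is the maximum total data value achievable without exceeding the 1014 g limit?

251

Ranking by ratio (data value/g): thermal camera 0.29, barometric logger 0.26, radiometer 0.25.
Radiometer + particulate counter + multispectral imager + thermal camera uses 1006 of the 1014 g and totals 251.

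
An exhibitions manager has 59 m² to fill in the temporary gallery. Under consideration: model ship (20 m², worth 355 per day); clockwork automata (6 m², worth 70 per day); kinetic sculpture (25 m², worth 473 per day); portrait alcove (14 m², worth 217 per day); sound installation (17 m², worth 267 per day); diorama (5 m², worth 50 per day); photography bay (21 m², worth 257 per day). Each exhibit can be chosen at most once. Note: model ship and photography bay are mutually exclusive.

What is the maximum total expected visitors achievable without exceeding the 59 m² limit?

Density check — kinetic sculpture 18.92, model ship 17.75, sound installation 15.71 are the best per m².
Taking model ship + kinetic sculpture + portrait alcove: 59 m² used, 1045 in expected visitors.
Next best is kinetic sculpture + portrait alcove + sound installation at 957 (56 m²) — short by 88.

1045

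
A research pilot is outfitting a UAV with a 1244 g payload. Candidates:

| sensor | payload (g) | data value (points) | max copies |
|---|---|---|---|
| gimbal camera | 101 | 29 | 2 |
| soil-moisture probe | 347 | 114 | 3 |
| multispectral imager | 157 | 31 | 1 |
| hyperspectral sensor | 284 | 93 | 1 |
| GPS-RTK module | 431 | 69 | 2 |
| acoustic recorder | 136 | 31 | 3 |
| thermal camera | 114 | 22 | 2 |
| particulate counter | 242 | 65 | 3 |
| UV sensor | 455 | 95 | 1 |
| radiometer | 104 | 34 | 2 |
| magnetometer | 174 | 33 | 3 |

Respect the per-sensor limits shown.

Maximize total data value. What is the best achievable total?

400

A density-first pass picks 3×soil-moisture probe + radiometer — 376 at 1145 g.
Replace radiometer with 2×gimbal camera: the trade gains 24 net, giving 400 at 1243 g.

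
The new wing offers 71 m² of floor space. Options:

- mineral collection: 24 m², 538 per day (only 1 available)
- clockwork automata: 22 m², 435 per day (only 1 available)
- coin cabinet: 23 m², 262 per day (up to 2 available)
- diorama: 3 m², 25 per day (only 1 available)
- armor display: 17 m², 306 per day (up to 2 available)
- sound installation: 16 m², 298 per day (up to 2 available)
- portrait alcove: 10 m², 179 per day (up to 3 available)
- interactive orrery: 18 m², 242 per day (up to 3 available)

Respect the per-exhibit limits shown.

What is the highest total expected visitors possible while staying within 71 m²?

Taking the top-ratio exhibits first gives mineral collection + clockwork automata + diorama + sound installation for 1296 (65 m²).
Using the slack differently, mineral collection + armor display + 3×portrait alcove comes to 1381 at 71 m².

1381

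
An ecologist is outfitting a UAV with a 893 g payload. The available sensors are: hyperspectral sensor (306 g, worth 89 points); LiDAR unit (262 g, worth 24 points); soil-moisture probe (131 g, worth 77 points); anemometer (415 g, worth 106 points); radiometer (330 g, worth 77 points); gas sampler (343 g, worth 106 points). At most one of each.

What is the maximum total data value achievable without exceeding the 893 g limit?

289

Greedy by ratio would take hyperspectral sensor + soil-moisture probe + gas sampler: 780 g used, total 272.
Dropping hyperspectral sensor frees 306 g; slotting in anemometer (415 g) lifts the total to 289 at 889 g.
An exhaustive check of the 64 subsets confirms 289.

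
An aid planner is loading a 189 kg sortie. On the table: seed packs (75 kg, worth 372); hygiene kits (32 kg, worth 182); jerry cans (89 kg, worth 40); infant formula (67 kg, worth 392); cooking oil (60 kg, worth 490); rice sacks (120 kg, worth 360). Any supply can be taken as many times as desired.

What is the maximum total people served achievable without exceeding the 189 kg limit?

Ranking by ratio (people served/kg): cooking oil 8.17, infant formula 5.85, hygiene kits 5.69.
Taking 3×cooking oil: 180 kg used, 1470 in people served.
No other feasible combination exceeds 1470.

1470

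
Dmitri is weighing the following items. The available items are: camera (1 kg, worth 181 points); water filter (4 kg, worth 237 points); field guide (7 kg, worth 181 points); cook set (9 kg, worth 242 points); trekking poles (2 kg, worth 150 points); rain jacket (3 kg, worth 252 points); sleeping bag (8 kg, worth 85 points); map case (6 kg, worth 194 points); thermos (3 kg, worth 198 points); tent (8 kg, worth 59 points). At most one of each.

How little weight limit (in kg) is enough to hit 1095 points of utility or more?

19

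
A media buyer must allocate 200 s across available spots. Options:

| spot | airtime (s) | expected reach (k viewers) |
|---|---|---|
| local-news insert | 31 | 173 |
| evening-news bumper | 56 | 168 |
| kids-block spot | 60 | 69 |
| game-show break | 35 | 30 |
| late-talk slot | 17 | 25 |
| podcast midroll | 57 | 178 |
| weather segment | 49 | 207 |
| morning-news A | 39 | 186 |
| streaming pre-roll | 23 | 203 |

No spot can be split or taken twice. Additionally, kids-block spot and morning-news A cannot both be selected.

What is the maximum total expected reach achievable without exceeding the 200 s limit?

947

Density check — streaming pre-roll 8.83, local-news insert 5.58, morning-news A 4.77, weather segment 4.22 are the best per s.
Taking local-news insert + podcast midroll + weather segment + morning-news A + streaming pre-roll: 199 s used, 947 in expected reach.
That's the maximum — no feasible swap from here does better than 947.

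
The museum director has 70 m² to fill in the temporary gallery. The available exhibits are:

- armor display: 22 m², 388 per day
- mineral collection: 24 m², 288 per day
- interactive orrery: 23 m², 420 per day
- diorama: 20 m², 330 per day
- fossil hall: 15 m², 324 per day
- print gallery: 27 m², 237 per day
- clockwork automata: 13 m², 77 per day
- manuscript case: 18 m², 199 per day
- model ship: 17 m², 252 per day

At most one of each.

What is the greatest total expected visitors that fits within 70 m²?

By expected visitors per m²: fossil hall 21.60, interactive orrery 18.26, armor display 17.64 lead.
Filling by ratio: armor display + interactive orrery + fossil hall for 1132, with 10 m² left unused.
The 15 m² tied up in fossil hall is better spent on diorama — total rises to 1138 (65 m²).

1138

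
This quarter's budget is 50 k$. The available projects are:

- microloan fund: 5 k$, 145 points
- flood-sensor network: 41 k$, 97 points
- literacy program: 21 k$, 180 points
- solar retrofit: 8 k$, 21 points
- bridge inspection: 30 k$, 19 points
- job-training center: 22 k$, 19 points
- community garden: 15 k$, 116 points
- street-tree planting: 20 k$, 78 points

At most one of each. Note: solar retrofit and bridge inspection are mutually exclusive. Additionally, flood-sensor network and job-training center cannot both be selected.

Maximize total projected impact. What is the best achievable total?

Best packing: microloan fund + literacy program + solar retrofit + community garden — 49 k$, 462 total.
No other feasible combination exceeds 462.

462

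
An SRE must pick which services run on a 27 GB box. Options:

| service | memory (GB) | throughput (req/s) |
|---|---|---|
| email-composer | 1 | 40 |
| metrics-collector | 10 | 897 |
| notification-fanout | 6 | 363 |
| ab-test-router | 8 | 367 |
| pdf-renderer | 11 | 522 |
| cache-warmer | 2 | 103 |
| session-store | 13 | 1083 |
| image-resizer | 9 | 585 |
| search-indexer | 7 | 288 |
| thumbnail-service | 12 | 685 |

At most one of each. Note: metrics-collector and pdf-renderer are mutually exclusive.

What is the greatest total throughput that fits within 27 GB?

2123

Email-composer + metrics-collector + cache-warmer + session-store uses 26 of the 27 GB and totals 2123.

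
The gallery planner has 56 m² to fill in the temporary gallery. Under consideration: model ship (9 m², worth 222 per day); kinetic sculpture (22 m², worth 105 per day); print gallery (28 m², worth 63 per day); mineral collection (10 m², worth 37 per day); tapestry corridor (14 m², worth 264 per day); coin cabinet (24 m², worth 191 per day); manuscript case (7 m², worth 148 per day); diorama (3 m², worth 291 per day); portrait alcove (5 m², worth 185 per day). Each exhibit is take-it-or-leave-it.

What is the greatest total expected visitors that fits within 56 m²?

Taking the top-ratio exhibits first gives model ship + mineral collection + tapestry corridor + manuscript case + diorama + portrait alcove for 1147 (48 m²).
Replace mineral collection and manuscript case with coin cabinet: the trade gains 6 net, giving 1153 at 55 m².
That's the maximum — no swap from here does better than 1153.

1153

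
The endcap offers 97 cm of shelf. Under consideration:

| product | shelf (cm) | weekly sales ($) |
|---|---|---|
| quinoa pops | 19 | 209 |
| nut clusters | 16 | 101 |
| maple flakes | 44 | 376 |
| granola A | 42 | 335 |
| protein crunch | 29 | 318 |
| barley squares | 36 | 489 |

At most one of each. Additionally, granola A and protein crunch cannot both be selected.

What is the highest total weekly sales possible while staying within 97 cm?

1033

Greedy by ratio would take quinoa pops + protein crunch + barley squares: 84 cm used, total 1016.
The 29 cm tied up in protein crunch is better spent on granola A — total rises to 1033 (97 cm).
Every other selection either busts 97 cm or breaks a pairing rule or fails to beat 1033.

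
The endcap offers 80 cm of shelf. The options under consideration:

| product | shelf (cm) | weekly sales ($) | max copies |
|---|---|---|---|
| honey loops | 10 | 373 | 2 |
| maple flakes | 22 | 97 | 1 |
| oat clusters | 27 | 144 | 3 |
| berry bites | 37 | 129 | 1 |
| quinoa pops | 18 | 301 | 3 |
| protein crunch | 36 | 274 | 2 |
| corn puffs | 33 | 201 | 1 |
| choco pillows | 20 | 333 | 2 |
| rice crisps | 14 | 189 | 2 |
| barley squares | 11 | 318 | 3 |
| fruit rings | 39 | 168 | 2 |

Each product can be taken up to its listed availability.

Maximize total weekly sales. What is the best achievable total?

2033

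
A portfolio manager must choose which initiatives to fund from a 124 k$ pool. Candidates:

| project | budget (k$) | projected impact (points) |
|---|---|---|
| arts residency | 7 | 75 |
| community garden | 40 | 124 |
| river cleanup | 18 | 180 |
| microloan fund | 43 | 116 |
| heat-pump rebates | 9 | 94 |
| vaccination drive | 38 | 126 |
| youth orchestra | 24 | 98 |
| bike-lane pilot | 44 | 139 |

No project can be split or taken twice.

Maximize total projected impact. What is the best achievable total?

614

By projected impact per k$: arts residency 10.71, heat-pump rebates 10.44, river cleanup 10.00 lead.
Greedy by ratio would take arts residency + river cleanup + heat-pump rebates + vaccination drive + youth orchestra: 96 k$ used, total 573.
The 24 k$ tied up in youth orchestra is better spent on bike-lane pilot — total rises to 614 (116 k$).
Next best is arts residency + community garden + river cleanup + heat-pump rebates + bike-lane pilot at 612 (118 k$) — short by 2.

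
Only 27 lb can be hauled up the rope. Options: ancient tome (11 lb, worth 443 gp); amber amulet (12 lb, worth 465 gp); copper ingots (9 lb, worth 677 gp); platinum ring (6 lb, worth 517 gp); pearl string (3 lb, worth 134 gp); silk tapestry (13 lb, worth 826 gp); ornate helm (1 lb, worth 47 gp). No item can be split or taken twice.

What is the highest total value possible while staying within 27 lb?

The ratio heuristic lands on copper ingots + platinum ring + pearl string + ornate helm (1375) but leaves 8 lb idle.
Dropping pearl string frees 3 lb; slotting in ancient tome (11 lb) lifts the total to 1684 at 27 lb.

1684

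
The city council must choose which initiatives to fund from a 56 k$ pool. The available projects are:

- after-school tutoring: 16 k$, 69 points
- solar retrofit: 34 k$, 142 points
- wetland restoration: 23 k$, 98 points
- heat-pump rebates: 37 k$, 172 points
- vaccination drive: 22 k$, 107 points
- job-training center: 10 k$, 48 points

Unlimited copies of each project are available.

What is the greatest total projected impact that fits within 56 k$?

2×vaccination drive + job-training center uses 54 of the 56 k$ and totals 262.

262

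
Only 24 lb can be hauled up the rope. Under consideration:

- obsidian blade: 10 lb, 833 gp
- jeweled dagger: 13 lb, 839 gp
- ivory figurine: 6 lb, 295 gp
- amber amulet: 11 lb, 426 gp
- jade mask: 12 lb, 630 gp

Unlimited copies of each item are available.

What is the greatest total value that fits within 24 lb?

Density check — obsidian blade 83.30, jeweled dagger 64.54, jade mask 52.50, ivory figurine 49.17 are the best per lb.
The ratio heuristic lands on 2×obsidian blade (1666) but leaves 4 lb idle.
The 10 lb tied up in obsidian blade is better spent on jeweled dagger — total rises to 1672 (23 lb).

1672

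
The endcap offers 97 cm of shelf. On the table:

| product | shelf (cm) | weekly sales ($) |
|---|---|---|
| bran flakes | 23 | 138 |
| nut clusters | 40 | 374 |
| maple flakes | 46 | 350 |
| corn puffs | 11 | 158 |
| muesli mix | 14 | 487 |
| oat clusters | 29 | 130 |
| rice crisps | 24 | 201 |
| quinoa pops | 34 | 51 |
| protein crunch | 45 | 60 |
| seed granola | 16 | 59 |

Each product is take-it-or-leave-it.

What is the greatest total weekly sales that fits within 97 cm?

Taking nut clusters + corn puffs + muesli mix + rice crisps: 89 cm used, 1220 in weekly sales.
The spare 8 cm is too small for any remaining product, and no exchange beats 1220.

1220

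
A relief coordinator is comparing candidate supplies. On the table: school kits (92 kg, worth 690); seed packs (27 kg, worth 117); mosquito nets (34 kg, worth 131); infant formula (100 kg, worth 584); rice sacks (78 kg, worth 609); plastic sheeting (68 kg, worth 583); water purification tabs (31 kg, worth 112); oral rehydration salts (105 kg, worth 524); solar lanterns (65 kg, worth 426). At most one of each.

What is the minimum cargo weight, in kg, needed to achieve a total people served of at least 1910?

265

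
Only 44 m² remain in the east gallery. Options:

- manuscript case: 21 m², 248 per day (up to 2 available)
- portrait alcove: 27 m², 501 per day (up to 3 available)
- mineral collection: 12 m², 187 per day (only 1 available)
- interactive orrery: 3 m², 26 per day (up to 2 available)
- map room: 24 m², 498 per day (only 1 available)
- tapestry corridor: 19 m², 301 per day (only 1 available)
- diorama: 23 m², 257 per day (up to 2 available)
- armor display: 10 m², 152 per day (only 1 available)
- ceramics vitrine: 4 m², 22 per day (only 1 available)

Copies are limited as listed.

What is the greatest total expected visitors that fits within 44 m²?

Map room + tapestry corridor uses 43 of the 44 m² and totals 799.

799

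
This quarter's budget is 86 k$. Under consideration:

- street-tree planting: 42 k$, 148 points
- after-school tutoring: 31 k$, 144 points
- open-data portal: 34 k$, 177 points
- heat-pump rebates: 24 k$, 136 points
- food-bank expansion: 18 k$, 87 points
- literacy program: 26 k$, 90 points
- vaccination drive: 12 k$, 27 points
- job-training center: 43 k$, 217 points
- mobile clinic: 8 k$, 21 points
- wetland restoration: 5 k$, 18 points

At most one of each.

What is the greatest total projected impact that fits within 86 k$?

440

Density check — heat-pump rebates 5.67, open-data portal 5.21, job-training center 5.05 are the best per k$.
Greedy by ratio would take open-data portal + heat-pump rebates + food-bank expansion + wetland restoration: 81 k$ used, total 418.
The 39 k$ tied up in open-data portal and wetland restoration is better spent on job-training center — total rises to 440 (85 k$).
No other feasible combination exceeds 440.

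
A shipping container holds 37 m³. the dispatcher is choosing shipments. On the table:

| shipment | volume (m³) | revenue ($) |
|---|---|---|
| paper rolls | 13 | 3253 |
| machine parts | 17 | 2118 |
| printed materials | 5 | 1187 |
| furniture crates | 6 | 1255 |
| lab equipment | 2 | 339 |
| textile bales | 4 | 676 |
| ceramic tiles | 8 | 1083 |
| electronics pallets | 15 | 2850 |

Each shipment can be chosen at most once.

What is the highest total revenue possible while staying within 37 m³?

By revenue per m³: paper rolls 250.23, printed materials 237.40, furniture crates 209.17, electronics pallets 190.00 lead.
Filling by ratio: paper rolls + printed materials + furniture crates + lab equipment + textile bales for 6710, with 7 m³ left unused.
The 8 m³ tied up in furniture crates and lab equipment is better spent on electronics pallets — total rises to 7966 (37 m³).
That's the maximum — no swap from here does better than 7966.

7966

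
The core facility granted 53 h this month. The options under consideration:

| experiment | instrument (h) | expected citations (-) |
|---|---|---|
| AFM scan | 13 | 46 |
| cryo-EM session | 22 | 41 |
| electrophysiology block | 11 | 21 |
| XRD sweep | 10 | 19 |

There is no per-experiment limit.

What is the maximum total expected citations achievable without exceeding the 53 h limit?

Best packing: 4×AFM scan — 52 h, 184 total.
No other feasible combination exceeds 184.

184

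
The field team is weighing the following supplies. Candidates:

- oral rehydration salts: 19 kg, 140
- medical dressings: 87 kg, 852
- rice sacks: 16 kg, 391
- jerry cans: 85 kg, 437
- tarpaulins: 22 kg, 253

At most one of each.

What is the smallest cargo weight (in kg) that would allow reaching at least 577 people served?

38

Look for the lowest-cargo combination reaching 577.
rice sacks + tarpaulins: 644 people served at 38 kg.
Below 38 kg the best achievable stays under 577.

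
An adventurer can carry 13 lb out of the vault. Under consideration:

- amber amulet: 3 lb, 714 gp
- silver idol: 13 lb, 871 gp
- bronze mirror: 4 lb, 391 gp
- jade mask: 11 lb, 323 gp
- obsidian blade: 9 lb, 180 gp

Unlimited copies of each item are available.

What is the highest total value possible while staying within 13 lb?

By value per lb: amber amulet 238.00, bronze mirror 97.75, silver idol 67.00, jade mask 29.36 lead.
Taking 4×amber amulet: 12 lb used, 2856 in value.
That's the maximum — no swap from here does better than 2856.

2856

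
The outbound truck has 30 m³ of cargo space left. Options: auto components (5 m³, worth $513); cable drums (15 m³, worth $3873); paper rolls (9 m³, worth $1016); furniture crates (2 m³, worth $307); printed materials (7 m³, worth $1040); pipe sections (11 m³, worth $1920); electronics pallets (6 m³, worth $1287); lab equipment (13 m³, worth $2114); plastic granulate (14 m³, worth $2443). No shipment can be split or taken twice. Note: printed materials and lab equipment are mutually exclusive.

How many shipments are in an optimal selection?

4

Best achievable revenue is 6507.
One optimal bundle: cable drums + furniture crates + printed materials + electronics pallets (30 m³).
Every optimal selection uses 4 shipments.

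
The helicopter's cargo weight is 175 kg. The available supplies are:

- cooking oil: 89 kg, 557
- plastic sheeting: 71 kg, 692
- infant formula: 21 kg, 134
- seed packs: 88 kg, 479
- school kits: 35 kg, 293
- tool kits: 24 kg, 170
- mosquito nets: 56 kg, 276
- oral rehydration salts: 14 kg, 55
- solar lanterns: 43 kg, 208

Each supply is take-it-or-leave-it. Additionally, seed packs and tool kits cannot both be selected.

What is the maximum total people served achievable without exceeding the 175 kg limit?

Density check — plastic sheeting 9.75, school kits 8.37, tool kits 7.08, infant formula 6.38 are the best per kg.
The ratio heuristic lands on plastic sheeting + infant formula + school kits + tool kits + oral rehydration salts (1344) but leaves 10 kg idle.
Replace infant formula and oral rehydration salts with solar lanterns: the trade gains 19 net, giving 1363 at 173 kg.
No other feasible combination exceeds 1363.

1363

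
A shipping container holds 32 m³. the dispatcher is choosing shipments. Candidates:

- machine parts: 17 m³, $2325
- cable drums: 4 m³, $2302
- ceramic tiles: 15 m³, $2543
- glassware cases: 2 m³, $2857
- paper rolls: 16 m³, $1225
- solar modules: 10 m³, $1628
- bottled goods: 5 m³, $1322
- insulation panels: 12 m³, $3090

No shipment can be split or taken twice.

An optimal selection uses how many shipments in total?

Best achievable revenue is 9877.
One optimal bundle: cable drums + glassware cases + solar modules + insulation panels (28 m³).
Every optimal selection uses 4 shipments.

4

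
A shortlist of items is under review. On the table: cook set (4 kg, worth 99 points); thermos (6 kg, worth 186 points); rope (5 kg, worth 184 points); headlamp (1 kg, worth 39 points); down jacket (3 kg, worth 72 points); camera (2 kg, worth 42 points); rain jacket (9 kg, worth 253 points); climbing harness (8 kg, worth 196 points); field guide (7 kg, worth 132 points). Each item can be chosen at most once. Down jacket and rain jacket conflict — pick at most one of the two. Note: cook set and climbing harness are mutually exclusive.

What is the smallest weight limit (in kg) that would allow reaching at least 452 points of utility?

15

Look for the lowest-weight combination reaching 452.
Taking cook set + thermos + rope gives 469 (≥ 452) for 15 kg.
Below 15 kg the best achievable stays under 452.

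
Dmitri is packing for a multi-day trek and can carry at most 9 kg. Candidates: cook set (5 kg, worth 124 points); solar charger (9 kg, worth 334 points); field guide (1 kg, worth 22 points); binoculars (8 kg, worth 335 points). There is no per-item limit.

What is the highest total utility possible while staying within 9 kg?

357

Field guide + binoculars uses 9 of the 9 kg and totals 357.
Nothing else within 9 kg beats 357.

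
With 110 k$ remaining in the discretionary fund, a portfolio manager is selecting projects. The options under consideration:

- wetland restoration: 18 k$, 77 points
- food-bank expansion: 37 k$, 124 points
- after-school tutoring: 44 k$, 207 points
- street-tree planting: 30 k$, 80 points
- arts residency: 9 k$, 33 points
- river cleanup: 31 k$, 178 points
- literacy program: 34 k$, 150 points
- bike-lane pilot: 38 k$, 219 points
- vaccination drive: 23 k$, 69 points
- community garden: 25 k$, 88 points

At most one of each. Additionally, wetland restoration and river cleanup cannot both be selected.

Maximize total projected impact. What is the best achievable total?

547

By projected impact per k$: bike-lane pilot 5.76, river cleanup 5.74, after-school tutoring 4.70 lead.
River cleanup + literacy program + bike-lane pilot uses 103 of the 110 k$ and totals 547.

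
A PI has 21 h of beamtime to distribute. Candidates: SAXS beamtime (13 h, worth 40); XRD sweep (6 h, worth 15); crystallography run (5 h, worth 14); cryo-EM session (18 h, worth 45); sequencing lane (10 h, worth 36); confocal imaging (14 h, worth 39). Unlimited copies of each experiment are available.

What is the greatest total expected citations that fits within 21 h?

72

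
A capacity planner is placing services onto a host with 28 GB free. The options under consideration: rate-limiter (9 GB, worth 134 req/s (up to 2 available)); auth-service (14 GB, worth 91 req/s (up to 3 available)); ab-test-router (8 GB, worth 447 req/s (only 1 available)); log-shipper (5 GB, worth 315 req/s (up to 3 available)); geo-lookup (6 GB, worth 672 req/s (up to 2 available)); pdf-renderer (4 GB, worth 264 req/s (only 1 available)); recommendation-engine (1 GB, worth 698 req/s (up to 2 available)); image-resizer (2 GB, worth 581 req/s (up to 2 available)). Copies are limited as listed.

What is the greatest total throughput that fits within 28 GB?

By throughput per GB: recommendation-engine 698.00, image-resizer 290.50, geo-lookup 112.00, pdf-renderer 66.00 lead.
Taking the top-ratio services first gives log-shipper + 2×geo-lookup + pdf-renderer + 2×recommendation-engine + 2×image-resizer for 4481 (27 GB).
The 4 GB tied up in pdf-renderer is better spent on log-shipper — total rises to 4532 (28 GB).
That's the maximum — no swap from here does better than 4532.

4532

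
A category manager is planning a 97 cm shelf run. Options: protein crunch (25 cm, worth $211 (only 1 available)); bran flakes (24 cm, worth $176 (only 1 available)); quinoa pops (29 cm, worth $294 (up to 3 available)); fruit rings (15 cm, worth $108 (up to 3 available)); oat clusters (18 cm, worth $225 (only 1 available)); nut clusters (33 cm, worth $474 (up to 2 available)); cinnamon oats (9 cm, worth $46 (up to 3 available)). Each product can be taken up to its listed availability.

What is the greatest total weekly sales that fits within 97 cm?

1242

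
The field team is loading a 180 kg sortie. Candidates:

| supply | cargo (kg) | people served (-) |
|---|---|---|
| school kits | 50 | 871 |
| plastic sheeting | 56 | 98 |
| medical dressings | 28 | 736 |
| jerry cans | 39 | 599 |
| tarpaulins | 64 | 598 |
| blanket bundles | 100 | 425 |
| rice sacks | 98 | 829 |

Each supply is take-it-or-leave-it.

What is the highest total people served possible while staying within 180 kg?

2436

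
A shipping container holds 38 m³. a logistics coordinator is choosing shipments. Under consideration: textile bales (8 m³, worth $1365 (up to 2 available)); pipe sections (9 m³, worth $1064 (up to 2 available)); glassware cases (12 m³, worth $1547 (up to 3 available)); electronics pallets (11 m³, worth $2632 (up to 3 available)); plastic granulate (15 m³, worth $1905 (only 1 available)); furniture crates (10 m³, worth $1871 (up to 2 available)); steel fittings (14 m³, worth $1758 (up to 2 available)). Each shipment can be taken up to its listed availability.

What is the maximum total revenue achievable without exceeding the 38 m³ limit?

Taking the top-ratio shipments first gives 3×electronics pallets for 7896 (33 m³).
The 11 m³ tied up in electronics pallets is better spent on 2×textile bales — total rises to 7994 (38 m³).

7994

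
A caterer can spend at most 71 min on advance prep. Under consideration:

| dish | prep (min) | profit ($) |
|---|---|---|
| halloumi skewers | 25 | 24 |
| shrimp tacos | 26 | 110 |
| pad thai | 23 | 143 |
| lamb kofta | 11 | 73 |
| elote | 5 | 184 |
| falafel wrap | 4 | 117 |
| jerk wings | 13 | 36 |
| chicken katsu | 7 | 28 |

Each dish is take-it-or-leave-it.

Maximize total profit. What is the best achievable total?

By profit per min: elote 36.80, falafel wrap 29.25, lamb kofta 6.64, pad thai 6.22 lead.
Best packing: shrimp tacos + pad thai + lamb kofta + elote + falafel wrap — 69 min, 627 total.

627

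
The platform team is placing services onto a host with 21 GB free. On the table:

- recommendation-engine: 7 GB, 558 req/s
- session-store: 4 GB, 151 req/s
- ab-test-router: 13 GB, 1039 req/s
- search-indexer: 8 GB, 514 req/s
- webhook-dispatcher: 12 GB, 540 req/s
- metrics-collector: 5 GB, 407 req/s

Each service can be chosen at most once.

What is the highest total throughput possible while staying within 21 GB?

1597

The ratio heuristic lands on ab-test-router + metrics-collector (1446) but leaves 3 GB idle.
Dropping metrics-collector frees 5 GB; slotting in recommendation-engine (7 GB) lifts the total to 1597 at 20 GB.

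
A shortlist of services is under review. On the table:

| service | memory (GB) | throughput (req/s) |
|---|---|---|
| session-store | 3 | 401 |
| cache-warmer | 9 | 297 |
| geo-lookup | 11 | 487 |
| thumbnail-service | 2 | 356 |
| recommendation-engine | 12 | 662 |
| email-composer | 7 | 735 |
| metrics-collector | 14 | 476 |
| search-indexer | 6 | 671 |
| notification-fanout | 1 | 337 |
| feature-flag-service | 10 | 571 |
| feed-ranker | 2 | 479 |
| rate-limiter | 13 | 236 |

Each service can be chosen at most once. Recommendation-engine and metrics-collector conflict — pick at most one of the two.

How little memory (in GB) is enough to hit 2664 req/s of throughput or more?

21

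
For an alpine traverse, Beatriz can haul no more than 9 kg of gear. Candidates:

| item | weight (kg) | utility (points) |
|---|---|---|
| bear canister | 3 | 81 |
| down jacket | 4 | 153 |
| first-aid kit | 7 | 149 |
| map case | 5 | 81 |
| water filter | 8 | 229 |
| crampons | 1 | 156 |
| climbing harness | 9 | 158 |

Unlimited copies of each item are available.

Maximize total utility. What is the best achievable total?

1404

Ranking by ratio (utility/kg): crampons 156.00, down jacket 38.25, water filter 28.62.
The ratio ordering already packs tightly: 9×crampons, 9 kg, 1404.
Nothing else within 9 kg beats 1404.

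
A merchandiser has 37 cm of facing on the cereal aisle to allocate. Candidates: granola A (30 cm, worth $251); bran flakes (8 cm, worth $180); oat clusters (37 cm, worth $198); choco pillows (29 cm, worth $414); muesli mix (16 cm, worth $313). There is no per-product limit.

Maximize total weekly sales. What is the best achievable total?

720

Ranking by ratio (weekly sales/cm): bran flakes 22.50, muesli mix 19.56, choco pillows 14.28, granola A 8.37.
4×bran flakes uses 32 of the 37 cm and totals 720.
Every other selection either busts 37 cm or fails to beat 720.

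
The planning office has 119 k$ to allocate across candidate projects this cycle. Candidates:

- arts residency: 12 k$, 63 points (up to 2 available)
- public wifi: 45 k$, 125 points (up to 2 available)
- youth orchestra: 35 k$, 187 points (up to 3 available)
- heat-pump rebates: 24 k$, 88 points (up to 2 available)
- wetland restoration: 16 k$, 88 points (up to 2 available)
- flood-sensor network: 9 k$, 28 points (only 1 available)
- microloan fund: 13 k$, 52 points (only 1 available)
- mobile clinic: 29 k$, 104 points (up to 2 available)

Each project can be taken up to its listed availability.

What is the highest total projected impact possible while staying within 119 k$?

Ranking by ratio (projected impact/k$): wetland restoration 5.50, youth orchestra 5.34, arts residency 5.25.
Filling by ratio: arts residency + 2×youth orchestra + 2×wetland restoration for 613, with 5 k$ left unused.
Dropping 2×wetland restoration frees 32 k$; slotting in youth orchestra (35 k$) lifts the total to 624 at 117 k$.
No other feasible combination exceeds 624.

624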